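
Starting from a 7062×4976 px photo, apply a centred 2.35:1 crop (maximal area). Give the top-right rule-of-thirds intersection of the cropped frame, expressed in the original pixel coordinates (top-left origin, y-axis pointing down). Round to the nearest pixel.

7062/4976 < 2.35/1, so the 2.35:1 crop keeps the full width 7062 and trims height to 7062 × 1/2.35 = 3005.11 px.
Top offset = (4976 − 3005.11)/2 = 985.45 px; left offset = 0.
Top-right is two-thirds across and one-third down within the crop:
x = 0.00 + 2 × 7062.00/3 ≈ 4708; y = 985.45 + 1 × 3005.11/3 ≈ 1987.

(4708, 1987)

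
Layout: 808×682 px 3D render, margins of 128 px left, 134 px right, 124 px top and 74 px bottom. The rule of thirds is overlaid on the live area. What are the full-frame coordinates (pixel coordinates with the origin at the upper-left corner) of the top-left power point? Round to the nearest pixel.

Content width = 808 − 128 − 134 = 546 px; content height = 682 − 124 − 74 = 484 px.
Top-left is one-third across and one-third down within the live area.
x = 128 + 1 × 546/3 = 128 + 182.00 ≈ 310
y = 124 + 1 × 484/3 = 124 + 161.33 ≈ 285

(310, 285)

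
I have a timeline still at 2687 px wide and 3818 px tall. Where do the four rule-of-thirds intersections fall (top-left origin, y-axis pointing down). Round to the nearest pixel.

One third of 2687 is 895.67; one third of 3818 is 1272.67.
Vertical third lines at x = 896 and x = 1791; horizontal third lines at y = 1273 and y = 2545.

(896, 1273), (1791, 1273), (896, 2545), (1791, 2545)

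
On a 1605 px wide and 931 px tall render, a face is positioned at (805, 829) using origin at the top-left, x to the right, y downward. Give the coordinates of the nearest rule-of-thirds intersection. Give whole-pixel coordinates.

(1070, 621)

Third lines: x ∈ {535, 1070}, y ∈ {310, 621}.
805 is closer to x = 1070; 829 is closer to y = 621.
So the nearest intersection is the lower-right power point.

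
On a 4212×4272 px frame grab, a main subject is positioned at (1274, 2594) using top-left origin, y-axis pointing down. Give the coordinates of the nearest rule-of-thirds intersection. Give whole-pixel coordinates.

Third lines: x ∈ {1404, 2808}, y ∈ {1424, 2848}.
1274 is closer to x = 1404; 2594 is closer to y = 2848.
So the nearest intersection is the lower-left power point.

x = 1404 px, y = 2848 px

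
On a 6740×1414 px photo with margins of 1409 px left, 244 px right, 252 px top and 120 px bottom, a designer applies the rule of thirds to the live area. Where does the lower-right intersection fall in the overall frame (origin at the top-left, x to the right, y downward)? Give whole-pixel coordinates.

x = 4800 px, y = 947 px

Content width = 6740 − 1409 − 244 = 5087 px; content height = 1414 − 252 − 120 = 1042 px.
Lower-right is two-thirds across and two-thirds down within the live area.
x = 1409 + 2 × 5087/3 = 1409 + 3391.33 ≈ 4800
y = 252 + 2 × 1042/3 = 252 + 694.67 ≈ 947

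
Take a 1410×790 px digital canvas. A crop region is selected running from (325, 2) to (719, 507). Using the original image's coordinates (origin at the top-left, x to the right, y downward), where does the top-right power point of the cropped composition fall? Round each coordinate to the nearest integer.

x = 588 px, y = 170 px

Crop width = 719 − 325 = 394 px; one third is 131.33 px.
Crop height = 507 − 2 = 505 px; one third is 168.33 px.
The top-right point is two-thirds across and one-third down within the crop:
x = 325 + 2 × 131.33 ≈ 588; y = 2 + 1 × 168.33 ≈ 170.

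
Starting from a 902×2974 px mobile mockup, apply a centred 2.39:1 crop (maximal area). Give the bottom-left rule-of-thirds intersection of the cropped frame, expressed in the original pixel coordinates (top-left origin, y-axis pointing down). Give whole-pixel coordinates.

(301, 1550)

902/2974 < 2.39/1, so the 2.39:1 crop keeps the full width 902 and trims height to 902 × 1/2.39 = 377.41 px.
Top offset = (2974 − 377.41)/2 = 1298.30 px; left offset = 0.
Bottom-left is one-third across and two-thirds down within the crop:
x = 0.00 + 1 × 902.00/3 ≈ 301; y = 1298.30 + 2 × 377.41/3 ≈ 1550.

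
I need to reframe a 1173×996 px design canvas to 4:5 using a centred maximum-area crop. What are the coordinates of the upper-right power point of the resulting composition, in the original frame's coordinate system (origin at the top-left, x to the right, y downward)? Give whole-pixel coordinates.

1173/996 > 4/5, so the 4:5 crop keeps the full height 996 and trims width to 996 × 4/5 = 796.80 px.
Left offset = (1173 − 796.80)/2 = 188.10 px; top offset = 0.
Upper-right is two-thirds across and one-third down within the crop:
x = 188.10 + 2 × 796.80/3 ≈ 719; y = 0.00 + 1 × 996.00/3 ≈ 332.

x = 719 px, y = 332 px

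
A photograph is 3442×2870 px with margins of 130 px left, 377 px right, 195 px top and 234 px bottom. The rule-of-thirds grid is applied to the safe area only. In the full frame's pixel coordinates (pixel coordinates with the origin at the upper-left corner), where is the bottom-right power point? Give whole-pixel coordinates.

Content width = 3442 − 130 − 377 = 2935 px; content height = 2870 − 195 − 234 = 2441 px.
Bottom-right is two-thirds across and two-thirds down within the safe area.
x = 130 + 2 × 2935/3 = 130 + 1956.67 ≈ 2087
y = 195 + 2 × 2441/3 = 195 + 1627.33 ≈ 1822

(2087, 1822)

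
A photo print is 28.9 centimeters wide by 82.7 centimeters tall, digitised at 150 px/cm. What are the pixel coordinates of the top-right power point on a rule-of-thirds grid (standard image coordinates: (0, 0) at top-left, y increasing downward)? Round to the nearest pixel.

In pixels the canvas is 28.9 × 150 = 4335 wide and 82.7 × 150 = 12405 tall.
The top-right point is two-thirds across and one-third down:
x = 2 × 4335/3 ≈ 2890; y = 1 × 12405/3 ≈ 4135.

(2890, 4135)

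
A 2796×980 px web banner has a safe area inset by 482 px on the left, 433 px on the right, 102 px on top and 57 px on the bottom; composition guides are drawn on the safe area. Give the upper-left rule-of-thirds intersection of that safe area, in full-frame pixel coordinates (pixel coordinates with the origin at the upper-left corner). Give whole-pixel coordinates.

Content width = 2796 − 482 − 433 = 1881 px; content height = 980 − 102 − 57 = 821 px.
Upper-left is one-third across and one-third down within the safe area.
x = 482 + 1 × 1881/3 = 482 + 627.00 ≈ 1109
y = 102 + 1 × 821/3 = 102 + 273.67 ≈ 376

x = 1109 px, y = 376 px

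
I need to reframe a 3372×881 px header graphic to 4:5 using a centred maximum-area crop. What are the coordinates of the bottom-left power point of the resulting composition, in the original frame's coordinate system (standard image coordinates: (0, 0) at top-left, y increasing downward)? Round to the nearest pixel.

3372/881 > 4/5, so the 4:5 crop keeps the full height 881 and trims width to 881 × 4/5 = 704.80 px.
Left offset = (3372 − 704.80)/2 = 1333.60 px; top offset = 0.
Bottom-left is one-third across and two-thirds down within the crop:
x = 1333.60 + 1 × 704.80/3 ≈ 1569; y = 0.00 + 2 × 881.00/3 ≈ 587.

(1569, 587)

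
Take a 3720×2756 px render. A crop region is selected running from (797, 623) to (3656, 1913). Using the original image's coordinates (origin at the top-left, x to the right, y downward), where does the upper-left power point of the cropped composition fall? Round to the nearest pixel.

Crop width = 3656 − 797 = 2859 px; one third is 953.00 px.
Crop height = 1913 − 623 = 1290 px; one third is 430.00 px.
The upper-left point is one-third across and one-third down within the crop:
x = 797 + 1 × 953.00 ≈ 1750; y = 623 + 1 × 430.00 ≈ 1053.

x = 1750 px, y = 1053 px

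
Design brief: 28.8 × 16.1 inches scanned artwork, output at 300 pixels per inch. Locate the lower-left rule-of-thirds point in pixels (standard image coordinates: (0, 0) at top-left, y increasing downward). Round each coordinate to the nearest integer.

In pixels the canvas is 28.8 × 300 = 8640 wide and 16.1 × 300 = 4830 tall.
The lower-left point is one-third across and two-thirds down:
x = 1 × 8640/3 ≈ 2880; y = 2 × 4830/3 ≈ 3220.

x = 2880 px, y = 3220 px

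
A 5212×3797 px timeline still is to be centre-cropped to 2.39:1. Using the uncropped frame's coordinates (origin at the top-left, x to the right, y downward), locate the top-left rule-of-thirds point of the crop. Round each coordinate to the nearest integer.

x = 1737 px, y = 1535 px

5212/3797 < 2.39/1, so the 2.39:1 crop keeps the full width 5212 and trims height to 5212 × 1/2.39 = 2180.75 px.
Top offset = (3797 − 2180.75)/2 = 808.12 px; left offset = 0.
Top-left is one-third across and one-third down within the crop:
x = 0.00 + 1 × 5212.00/3 ≈ 1737; y = 808.12 + 1 × 2180.75/3 ≈ 1535.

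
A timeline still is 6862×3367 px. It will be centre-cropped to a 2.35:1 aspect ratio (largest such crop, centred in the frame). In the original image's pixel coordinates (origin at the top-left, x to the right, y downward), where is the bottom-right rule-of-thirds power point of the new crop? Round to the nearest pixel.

x = 4575 px, y = 2170 px

6862/3367 < 2.35/1, so the 2.35:1 crop keeps the full width 6862 and trims height to 6862 × 1/2.35 = 2920.00 px.
Top offset = (3367 − 2920.00)/2 = 223.50 px; left offset = 0.
Bottom-right is two-thirds across and two-thirds down within the crop:
x = 0.00 + 2 × 6862.00/3 ≈ 4575; y = 223.50 + 2 × 2920.00/3 ≈ 2170.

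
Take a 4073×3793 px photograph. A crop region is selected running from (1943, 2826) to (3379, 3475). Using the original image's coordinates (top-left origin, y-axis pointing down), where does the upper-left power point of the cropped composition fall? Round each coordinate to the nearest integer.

Crop width = 3379 − 1943 = 1436 px; one third is 478.67 px.
Crop height = 3475 − 2826 = 649 px; one third is 216.33 px.
The upper-left point is one-third across and one-third down within the crop:
x = 1943 + 1 × 478.67 ≈ 2422; y = 2826 + 1 × 216.33 ≈ 3042.

x = 2422 px, y = 3042 px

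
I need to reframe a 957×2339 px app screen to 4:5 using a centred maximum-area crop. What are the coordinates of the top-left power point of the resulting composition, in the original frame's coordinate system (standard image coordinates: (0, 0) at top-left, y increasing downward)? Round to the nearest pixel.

957/2339 < 4/5, so the 4:5 crop keeps the full width 957 and trims height to 957 × 5/4 = 1196.25 px.
Top offset = (2339 − 1196.25)/2 = 571.38 px; left offset = 0.
Top-left is one-third across and one-third down within the crop:
x = 0.00 + 1 × 957.00/3 ≈ 319; y = 571.38 + 1 × 1196.25/3 ≈ 970.

x = 319 px, y = 970 px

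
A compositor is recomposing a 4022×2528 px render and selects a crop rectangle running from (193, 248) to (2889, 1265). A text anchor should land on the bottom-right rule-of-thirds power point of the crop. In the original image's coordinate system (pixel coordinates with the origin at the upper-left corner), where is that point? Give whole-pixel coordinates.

x = 1990 px, y = 926 px

Crop width = 2889 − 193 = 2696 px; one third is 898.67 px.
Crop height = 1265 − 248 = 1017 px; one third is 339.00 px.
The bottom-right point is two-thirds across and two-thirds down within the crop:
x = 193 + 2 × 898.67 ≈ 1990; y = 248 + 2 × 339.00 ≈ 926.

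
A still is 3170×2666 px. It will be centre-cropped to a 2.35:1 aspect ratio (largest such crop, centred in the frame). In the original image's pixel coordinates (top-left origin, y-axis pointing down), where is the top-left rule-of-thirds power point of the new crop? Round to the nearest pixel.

3170/2666 < 2.35/1, so the 2.35:1 crop keeps the full width 3170 and trims height to 3170 × 1/2.35 = 1348.94 px.
Top offset = (2666 − 1348.94)/2 = 658.53 px; left offset = 0.
Top-left is one-third across and one-third down within the crop:
x = 0.00 + 1 × 3170.00/3 ≈ 1057; y = 658.53 + 1 × 1348.94/3 ≈ 1108.

x = 1057 px, y = 1108 px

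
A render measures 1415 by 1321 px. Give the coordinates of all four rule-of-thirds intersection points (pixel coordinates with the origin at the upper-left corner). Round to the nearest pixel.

(472, 440), (943, 440), (472, 881), (943, 881)

One third of 1415 is 471.67; one third of 1321 is 440.33.
Vertical third lines at x = 472 and x = 943; horizontal third lines at y = 440 and y = 881.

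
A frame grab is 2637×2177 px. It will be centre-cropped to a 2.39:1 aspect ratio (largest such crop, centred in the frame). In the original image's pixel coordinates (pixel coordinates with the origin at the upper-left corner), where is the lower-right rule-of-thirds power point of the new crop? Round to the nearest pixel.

2637/2177 < 2.39/1, so the 2.39:1 crop keeps the full width 2637 and trims height to 2637 × 1/2.39 = 1103.35 px.
Top offset = (2177 − 1103.35)/2 = 536.83 px; left offset = 0.
Lower-right is two-thirds across and two-thirds down within the crop:
x = 0.00 + 2 × 2637.00/3 ≈ 1758; y = 536.83 + 2 × 1103.35/3 ≈ 1272.

(1758, 1272)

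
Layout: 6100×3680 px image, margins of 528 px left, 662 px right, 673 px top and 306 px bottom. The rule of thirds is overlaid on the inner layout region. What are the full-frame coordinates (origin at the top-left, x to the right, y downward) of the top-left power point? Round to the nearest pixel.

x = 2165 px, y = 1573 px

Content width = 6100 − 528 − 662 = 4910 px; content height = 3680 − 673 − 306 = 2701 px.
Top-left is one-third across and one-third down within the inner layout region.
x = 528 + 1 × 4910/3 = 528 + 1636.67 ≈ 2165
y = 673 + 1 × 2701/3 = 673 + 900.33 ≈ 1573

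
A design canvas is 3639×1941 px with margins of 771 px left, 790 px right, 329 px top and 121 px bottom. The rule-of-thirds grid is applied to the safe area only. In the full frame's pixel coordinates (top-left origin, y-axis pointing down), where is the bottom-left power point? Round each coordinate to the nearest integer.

Content width = 3639 − 771 − 790 = 2078 px; content height = 1941 − 329 − 121 = 1491 px.
Bottom-left is one-third across and two-thirds down within the safe area.
x = 771 + 1 × 2078/3 = 771 + 692.67 ≈ 1464
y = 329 + 2 × 1491/3 = 329 + 994.00 ≈ 1323

x = 1464 px, y = 1323 px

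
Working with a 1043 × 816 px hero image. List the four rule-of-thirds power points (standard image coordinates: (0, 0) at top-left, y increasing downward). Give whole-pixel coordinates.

One third of 1043 is 347.67; one third of 816 is 272.
Vertical third lines at x = 348 and x = 695; horizontal third lines at y = 272 and y = 544.

(348, 272), (695, 272), (348, 544), (695, 544)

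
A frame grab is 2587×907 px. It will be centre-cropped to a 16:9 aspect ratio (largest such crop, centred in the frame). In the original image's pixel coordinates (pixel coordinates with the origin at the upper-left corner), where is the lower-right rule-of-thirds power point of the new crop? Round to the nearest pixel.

2587/907 > 16/9, so the 16:9 crop keeps the full height 907 and trims width to 907 × 16/9 = 1612.44 px.
Left offset = (2587 − 1612.44)/2 = 487.28 px; top offset = 0.
Lower-right is two-thirds across and two-thirds down within the crop:
x = 487.28 + 2 × 1612.44/3 ≈ 1562; y = 0.00 + 2 × 907.00/3 ≈ 605.

(1562, 605)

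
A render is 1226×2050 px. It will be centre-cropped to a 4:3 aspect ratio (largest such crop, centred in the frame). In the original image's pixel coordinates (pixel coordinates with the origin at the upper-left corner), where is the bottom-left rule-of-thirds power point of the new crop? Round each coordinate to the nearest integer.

1226/2050 < 4/3, so the 4:3 crop keeps the full width 1226 and trims height to 1226 × 3/4 = 919.50 px.
Top offset = (2050 − 919.50)/2 = 565.25 px; left offset = 0.
Bottom-left is one-third across and two-thirds down within the crop:
x = 0.00 + 1 × 1226.00/3 ≈ 409; y = 565.25 + 2 × 919.50/3 ≈ 1178.

x = 409 px, y = 1178 px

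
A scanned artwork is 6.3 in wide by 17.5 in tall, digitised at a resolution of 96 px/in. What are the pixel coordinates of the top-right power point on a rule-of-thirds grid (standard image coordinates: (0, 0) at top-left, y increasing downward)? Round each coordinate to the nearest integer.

(403, 560)

In pixels the canvas is 6.3 × 96 = 604.8 wide and 17.5 × 96 = 1680 tall.
The top-right point is two-thirds across and one-third down:
x = 2 × 604.8/3 ≈ 403; y = 1 × 1680/3 ≈ 560.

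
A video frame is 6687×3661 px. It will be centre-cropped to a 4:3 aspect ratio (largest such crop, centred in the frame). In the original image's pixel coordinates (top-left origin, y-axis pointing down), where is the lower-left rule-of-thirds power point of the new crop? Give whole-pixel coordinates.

x = 2530 px, y = 2441 px

6687/3661 > 4/3, so the 4:3 crop keeps the full height 3661 and trims width to 3661 × 4/3 = 4881.33 px.
Left offset = (6687 − 4881.33)/2 = 902.83 px; top offset = 0.
Lower-left is one-third across and two-thirds down within the crop:
x = 902.83 + 1 × 4881.33/3 ≈ 2530; y = 0.00 + 2 × 3661.00/3 ≈ 2441.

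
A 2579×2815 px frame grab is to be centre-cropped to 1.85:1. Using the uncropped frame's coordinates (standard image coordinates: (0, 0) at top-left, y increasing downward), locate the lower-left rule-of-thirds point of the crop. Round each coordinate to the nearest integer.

2579/2815 < 1.85/1, so the 1.85:1 crop keeps the full width 2579 and trims height to 2579 × 1/1.85 = 1394.05 px.
Top offset = (2815 − 1394.05)/2 = 710.47 px; left offset = 0.
Lower-left is one-third across and two-thirds down within the crop:
x = 0.00 + 1 × 2579.00/3 ≈ 860; y = 710.47 + 2 × 1394.05/3 ≈ 1640.

(860, 1640)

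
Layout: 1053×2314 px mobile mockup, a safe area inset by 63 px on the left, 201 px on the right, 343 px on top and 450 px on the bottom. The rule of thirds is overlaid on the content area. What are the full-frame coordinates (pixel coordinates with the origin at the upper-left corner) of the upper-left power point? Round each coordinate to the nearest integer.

(326, 850)

Content width = 1053 − 63 − 201 = 789 px; content height = 2314 − 343 − 450 = 1521 px.
Upper-left is one-third across and one-third down within the content area.
x = 63 + 1 × 789/3 = 63 + 263.00 ≈ 326
y = 343 + 1 × 1521/3 = 343 + 507.00 ≈ 850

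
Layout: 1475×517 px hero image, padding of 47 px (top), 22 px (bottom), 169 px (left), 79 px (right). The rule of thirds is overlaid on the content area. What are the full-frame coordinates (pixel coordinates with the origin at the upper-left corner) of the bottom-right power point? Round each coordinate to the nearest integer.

Content width = 1475 − 169 − 79 = 1227 px; content height = 517 − 47 − 22 = 448 px.
Bottom-right is two-thirds across and two-thirds down within the content area.
x = 169 + 2 × 1227/3 = 169 + 818.00 ≈ 987
y = 47 + 2 × 448/3 = 47 + 298.67 ≈ 346

(987, 346)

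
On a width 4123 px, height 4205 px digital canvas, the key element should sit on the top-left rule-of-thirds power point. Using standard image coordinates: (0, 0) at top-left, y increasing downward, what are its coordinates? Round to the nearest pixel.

The top-left point sits one-third of the way across and one-third of the way down.
x = 1 × 4123/3 ≈ 1374; y = 1 × 4205/3 ≈ 1402.

x = 1374 px, y = 1402 px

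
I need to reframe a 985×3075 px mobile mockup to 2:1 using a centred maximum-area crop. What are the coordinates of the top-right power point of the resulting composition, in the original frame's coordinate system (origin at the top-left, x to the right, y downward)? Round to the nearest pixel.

985/3075 < 2/1, so the 2:1 crop keeps the full width 985 and trims height to 985 × 1/2 = 492.50 px.
Top offset = (3075 − 492.50)/2 = 1291.25 px; left offset = 0.
Top-right is two-thirds across and one-third down within the crop:
x = 0.00 + 2 × 985.00/3 ≈ 657; y = 1291.25 + 1 × 492.50/3 ≈ 1455.

(657, 1455)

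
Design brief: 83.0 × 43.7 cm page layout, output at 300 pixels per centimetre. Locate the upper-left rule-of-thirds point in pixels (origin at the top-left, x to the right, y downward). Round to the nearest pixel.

In pixels the canvas is 83.0 × 300 = 24900 wide and 43.7 × 300 = 13110 tall.
The upper-left point is one-third across and one-third down:
x = 1 × 24900/3 ≈ 8300; y = 1 × 13110/3 ≈ 4370.

x = 8300 px, y = 4370 px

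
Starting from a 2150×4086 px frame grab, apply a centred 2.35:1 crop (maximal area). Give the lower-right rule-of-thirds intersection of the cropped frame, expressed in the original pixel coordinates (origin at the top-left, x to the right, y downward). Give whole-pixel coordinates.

(1433, 2195)

2150/4086 < 2.35/1, so the 2.35:1 crop keeps the full width 2150 and trims height to 2150 × 1/2.35 = 914.89 px.
Top offset = (4086 − 914.89)/2 = 1585.55 px; left offset = 0.
Lower-right is two-thirds across and two-thirds down within the crop:
x = 0.00 + 2 × 2150.00/3 ≈ 1433; y = 1585.55 + 2 × 914.89/3 ≈ 2195.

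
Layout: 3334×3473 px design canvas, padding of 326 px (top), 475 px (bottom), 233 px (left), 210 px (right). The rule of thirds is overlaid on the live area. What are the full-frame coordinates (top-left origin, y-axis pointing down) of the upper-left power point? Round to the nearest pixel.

(1197, 1217)

Content width = 3334 − 233 − 210 = 2891 px; content height = 3473 − 326 − 475 = 2672 px.
Upper-left is one-third across and one-third down within the live area.
x = 233 + 1 × 2891/3 = 233 + 963.67 ≈ 1197
y = 326 + 1 × 2672/3 = 326 + 890.67 ≈ 1217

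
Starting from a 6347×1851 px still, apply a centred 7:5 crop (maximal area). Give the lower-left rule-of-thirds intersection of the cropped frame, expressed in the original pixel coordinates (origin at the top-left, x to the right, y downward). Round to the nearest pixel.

6347/1851 > 7/5, so the 7:5 crop keeps the full height 1851 and trims width to 1851 × 7/5 = 2591.40 px.
Left offset = (6347 − 2591.40)/2 = 1877.80 px; top offset = 0.
Lower-left is one-third across and two-thirds down within the crop:
x = 1877.80 + 1 × 2591.40/3 ≈ 2742; y = 0.00 + 2 × 1851.00/3 ≈ 1234.

(2742, 1234)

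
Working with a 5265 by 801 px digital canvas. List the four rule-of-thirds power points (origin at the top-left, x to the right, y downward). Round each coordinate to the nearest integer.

(1755, 267), (3510, 267), (1755, 534), (3510, 534)

One third of 5265 is 1755; one third of 801 is 267.
Vertical third lines at x = 1755 and x = 3510; horizontal third lines at y = 267 and y = 534.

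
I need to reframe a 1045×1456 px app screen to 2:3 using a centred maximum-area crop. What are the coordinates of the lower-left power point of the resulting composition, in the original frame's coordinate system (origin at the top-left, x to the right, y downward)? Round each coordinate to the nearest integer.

1045/1456 > 2/3, so the 2:3 crop keeps the full height 1456 and trims width to 1456 × 2/3 = 970.67 px.
Left offset = (1045 − 970.67)/2 = 37.17 px; top offset = 0.
Lower-left is one-third across and two-thirds down within the crop:
x = 37.17 + 1 × 970.67/3 ≈ 361; y = 0.00 + 2 × 1456.00/3 ≈ 971.

(361, 971)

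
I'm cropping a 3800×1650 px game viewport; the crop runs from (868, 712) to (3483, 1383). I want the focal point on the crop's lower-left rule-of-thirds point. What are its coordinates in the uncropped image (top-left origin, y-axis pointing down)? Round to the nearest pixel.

Crop width = 3483 − 868 = 2615 px; one third is 871.67 px.
Crop height = 1383 − 712 = 671 px; one third is 223.67 px.
The lower-left point is one-third across and two-thirds down within the crop:
x = 868 + 1 × 871.67 ≈ 1740; y = 712 + 2 × 223.67 ≈ 1159.

(1740, 1159)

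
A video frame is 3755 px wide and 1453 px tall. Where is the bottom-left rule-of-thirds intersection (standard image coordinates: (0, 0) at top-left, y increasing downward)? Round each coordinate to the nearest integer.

The bottom-left point sits one-third of the way across and two-thirds of the way down.
x = 1 × 3755/3 ≈ 1252; y = 2 × 1453/3 ≈ 969.

(1252, 969)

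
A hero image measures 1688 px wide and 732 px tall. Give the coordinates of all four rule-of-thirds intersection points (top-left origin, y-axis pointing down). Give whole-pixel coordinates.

One third of 1688 is 562.67; one third of 732 is 244.
Vertical third lines at x = 563 and x = 1125; horizontal third lines at y = 244 and y = 488.

(563, 244), (1125, 244), (563, 488), (1125, 488)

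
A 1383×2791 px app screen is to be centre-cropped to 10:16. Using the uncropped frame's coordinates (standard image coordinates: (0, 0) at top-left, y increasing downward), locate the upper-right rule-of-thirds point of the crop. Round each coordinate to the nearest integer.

1383/2791 < 10/16, so the 10:16 crop keeps the full width 1383 and trims height to 1383 × 16/10 = 2212.80 px.
Top offset = (2791 − 2212.80)/2 = 289.10 px; left offset = 0.
Upper-right is two-thirds across and one-third down within the crop:
x = 0.00 + 2 × 1383.00/3 ≈ 922; y = 289.10 + 1 × 2212.80/3 ≈ 1027.

(922, 1027)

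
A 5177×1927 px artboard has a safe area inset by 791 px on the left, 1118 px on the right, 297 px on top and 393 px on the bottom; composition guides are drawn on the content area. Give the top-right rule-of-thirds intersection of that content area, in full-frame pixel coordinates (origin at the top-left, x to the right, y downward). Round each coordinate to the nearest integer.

x = 2970 px, y = 709 px

Content width = 5177 − 791 − 1118 = 3268 px; content height = 1927 − 297 − 393 = 1237 px.
Top-right is two-thirds across and one-third down within the content area.
x = 791 + 2 × 3268/3 = 791 + 2178.67 ≈ 2970
y = 297 + 1 × 1237/3 = 297 + 412.33 ≈ 709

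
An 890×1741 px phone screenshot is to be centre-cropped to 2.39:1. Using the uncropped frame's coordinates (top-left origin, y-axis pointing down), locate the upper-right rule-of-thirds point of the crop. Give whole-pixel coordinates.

x = 593 px, y = 808 px

890/1741 < 2.39/1, so the 2.39:1 crop keeps the full width 890 and trims height to 890 × 1/2.39 = 372.38 px.
Top offset = (1741 − 372.38)/2 = 684.31 px; left offset = 0.
Upper-right is two-thirds across and one-third down within the crop:
x = 0.00 + 2 × 890.00/3 ≈ 593; y = 684.31 + 1 × 372.38/3 ≈ 808.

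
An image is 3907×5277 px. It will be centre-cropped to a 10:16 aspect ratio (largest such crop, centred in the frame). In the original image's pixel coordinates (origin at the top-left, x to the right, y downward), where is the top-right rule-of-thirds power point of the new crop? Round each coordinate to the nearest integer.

(2503, 1759)

3907/5277 > 10/16, so the 10:16 crop keeps the full height 5277 and trims width to 5277 × 10/16 = 3298.12 px.
Left offset = (3907 − 3298.12)/2 = 304.44 px; top offset = 0.
Top-right is two-thirds across and one-third down within the crop:
x = 304.44 + 2 × 3298.12/3 ≈ 2503; y = 0.00 + 1 × 5277.00/3 ≈ 1759.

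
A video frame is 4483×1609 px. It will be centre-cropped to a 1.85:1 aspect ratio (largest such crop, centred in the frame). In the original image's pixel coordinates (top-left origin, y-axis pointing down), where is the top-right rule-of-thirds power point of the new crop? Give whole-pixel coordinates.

4483/1609 > 1.85/1, so the 1.85:1 crop keeps the full height 1609 and trims width to 1609 × 1.85/1 = 2976.65 px.
Left offset = (4483 − 2976.65)/2 = 753.17 px; top offset = 0.
Top-right is two-thirds across and one-third down within the crop:
x = 753.17 + 2 × 2976.65/3 ≈ 2738; y = 0.00 + 1 × 1609.00/3 ≈ 536.

x = 2738 px, y = 536 px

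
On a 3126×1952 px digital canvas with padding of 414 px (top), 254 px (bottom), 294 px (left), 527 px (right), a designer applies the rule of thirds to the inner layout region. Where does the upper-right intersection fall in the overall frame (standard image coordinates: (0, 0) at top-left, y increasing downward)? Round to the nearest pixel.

(1831, 842)

Content width = 3126 − 294 − 527 = 2305 px; content height = 1952 − 414 − 254 = 1284 px.
Upper-right is two-thirds across and one-third down within the inner layout region.
x = 294 + 2 × 2305/3 = 294 + 1536.67 ≈ 1831
y = 414 + 1 × 1284/3 = 414 + 428.00 ≈ 842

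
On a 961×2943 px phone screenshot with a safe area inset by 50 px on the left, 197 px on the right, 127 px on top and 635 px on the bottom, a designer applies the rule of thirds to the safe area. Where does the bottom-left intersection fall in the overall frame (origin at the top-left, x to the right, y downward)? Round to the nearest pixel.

Content width = 961 − 50 − 197 = 714 px; content height = 2943 − 127 − 635 = 2181 px.
Bottom-left is one-third across and two-thirds down within the safe area.
x = 50 + 1 × 714/3 = 50 + 238.00 ≈ 288
y = 127 + 2 × 2181/3 = 127 + 1454.00 ≈ 1581

x = 288 px, y = 1581 px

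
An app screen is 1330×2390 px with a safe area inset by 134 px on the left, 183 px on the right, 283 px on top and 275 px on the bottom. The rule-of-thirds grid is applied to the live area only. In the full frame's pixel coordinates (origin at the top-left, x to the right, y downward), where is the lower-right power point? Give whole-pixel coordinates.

Content width = 1330 − 134 − 183 = 1013 px; content height = 2390 − 283 − 275 = 1832 px.
Lower-right is two-thirds across and two-thirds down within the live area.
x = 134 + 2 × 1013/3 = 134 + 675.33 ≈ 809
y = 283 + 2 × 1832/3 = 283 + 1221.33 ≈ 1504

(809, 1504)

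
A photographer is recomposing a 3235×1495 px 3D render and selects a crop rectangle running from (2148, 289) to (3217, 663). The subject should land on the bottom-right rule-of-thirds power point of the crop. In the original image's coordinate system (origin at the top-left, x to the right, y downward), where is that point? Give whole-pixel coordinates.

Crop width = 3217 − 2148 = 1069 px; one third is 356.33 px.
Crop height = 663 − 289 = 374 px; one third is 124.67 px.
The bottom-right point is two-thirds across and two-thirds down within the crop:
x = 2148 + 2 × 356.33 ≈ 2861; y = 289 + 2 × 124.67 ≈ 538.

(2861, 538)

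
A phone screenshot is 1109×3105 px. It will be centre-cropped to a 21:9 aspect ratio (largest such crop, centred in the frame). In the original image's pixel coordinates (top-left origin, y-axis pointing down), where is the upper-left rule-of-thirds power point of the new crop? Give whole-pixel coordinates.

1109/3105 < 21/9, so the 21:9 crop keeps the full width 1109 and trims height to 1109 × 9/21 = 475.29 px.
Top offset = (3105 − 475.29)/2 = 1314.86 px; left offset = 0.
Upper-left is one-third across and one-third down within the crop:
x = 0.00 + 1 × 1109.00/3 ≈ 370; y = 1314.86 + 1 × 475.29/3 ≈ 1473.

(370, 1473)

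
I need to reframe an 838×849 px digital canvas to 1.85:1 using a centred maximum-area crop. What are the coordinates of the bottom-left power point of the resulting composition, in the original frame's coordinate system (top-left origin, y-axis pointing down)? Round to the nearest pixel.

x = 279 px, y = 500 px

838/849 < 1.85/1, so the 1.85:1 crop keeps the full width 838 and trims height to 838 × 1/1.85 = 452.97 px.
Top offset = (849 − 452.97)/2 = 198.01 px; left offset = 0.
Bottom-left is one-third across and two-thirds down within the crop:
x = 0.00 + 1 × 838.00/3 ≈ 279; y = 198.01 + 2 × 452.97/3 ≈ 500.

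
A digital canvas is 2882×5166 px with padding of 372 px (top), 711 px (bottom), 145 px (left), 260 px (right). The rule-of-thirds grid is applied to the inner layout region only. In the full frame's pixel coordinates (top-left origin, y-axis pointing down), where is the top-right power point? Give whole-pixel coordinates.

(1796, 1733)

Content width = 2882 − 145 − 260 = 2477 px; content height = 5166 − 372 − 711 = 4083 px.
Top-right is two-thirds across and one-third down within the inner layout region.
x = 145 + 2 × 2477/3 = 145 + 1651.33 ≈ 1796
y = 372 + 1 × 4083/3 = 372 + 1361.00 ≈ 1733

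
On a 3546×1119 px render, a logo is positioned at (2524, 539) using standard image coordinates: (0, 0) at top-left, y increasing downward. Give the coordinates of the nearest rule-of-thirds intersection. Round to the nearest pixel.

x = 2364 px, y = 373 px

Third lines: x ∈ {1182, 2364}, y ∈ {373, 746}.
2524 is closer to x = 2364; 539 is closer to y = 373.
So the nearest intersection is the upper-right power point.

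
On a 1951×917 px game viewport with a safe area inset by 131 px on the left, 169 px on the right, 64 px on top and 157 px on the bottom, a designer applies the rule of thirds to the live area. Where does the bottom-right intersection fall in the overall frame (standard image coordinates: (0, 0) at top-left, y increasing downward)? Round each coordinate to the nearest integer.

Content width = 1951 − 131 − 169 = 1651 px; content height = 917 − 64 − 157 = 696 px.
Bottom-right is two-thirds across and two-thirds down within the live area.
x = 131 + 2 × 1651/3 = 131 + 1100.67 ≈ 1232
y = 64 + 2 × 696/3 = 64 + 464.00 ≈ 528

(1232, 528)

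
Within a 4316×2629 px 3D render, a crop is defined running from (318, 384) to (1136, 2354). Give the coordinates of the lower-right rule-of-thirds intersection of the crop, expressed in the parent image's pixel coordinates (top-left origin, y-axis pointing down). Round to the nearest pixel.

(863, 1697)

Crop width = 1136 − 318 = 818 px; one third is 272.67 px.
Crop height = 2354 − 384 = 1970 px; one third is 656.67 px.
The lower-right point is two-thirds across and two-thirds down within the crop:
x = 318 + 2 × 272.67 ≈ 863; y = 384 + 2 × 656.67 ≈ 1697.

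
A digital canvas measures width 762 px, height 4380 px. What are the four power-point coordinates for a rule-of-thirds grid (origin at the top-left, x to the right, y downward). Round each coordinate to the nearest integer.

(254, 1460), (508, 1460), (254, 2920), (508, 2920)

One third of 762 is 254; one third of 4380 is 1460.
Vertical third lines at x = 254 and x = 508; horizontal third lines at y = 1460 and y = 2920.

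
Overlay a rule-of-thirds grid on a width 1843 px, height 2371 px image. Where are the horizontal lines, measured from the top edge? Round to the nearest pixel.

2371 / 3 = 790.33, so the horizontal lines sit at one and two thirds of 2371.

y = 790 px and y = 1581 px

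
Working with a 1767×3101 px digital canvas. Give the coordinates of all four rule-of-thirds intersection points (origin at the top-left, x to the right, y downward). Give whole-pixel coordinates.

(589, 1034), (1178, 1034), (589, 2067), (1178, 2067)

One third of 1767 is 589; one third of 3101 is 1033.67.
Vertical third lines at x = 589 and x = 1178; horizontal third lines at y = 1034 and y = 2067.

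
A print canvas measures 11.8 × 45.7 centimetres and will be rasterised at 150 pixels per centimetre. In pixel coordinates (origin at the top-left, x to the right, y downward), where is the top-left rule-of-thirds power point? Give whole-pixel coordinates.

x = 590 px, y = 2285 px

In pixels the canvas is 11.8 × 150 = 1770 wide and 45.7 × 150 = 6855 tall.
The top-left point is one-third across and one-third down:
x = 1 × 1770/3 ≈ 590; y = 1 × 6855/3 ≈ 2285.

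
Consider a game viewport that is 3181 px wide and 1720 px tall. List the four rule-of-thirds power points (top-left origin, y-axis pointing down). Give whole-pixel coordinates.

(1060, 573), (2121, 573), (1060, 1147), (2121, 1147)

One third of 3181 is 1060.33; one third of 1720 is 573.33.
Vertical third lines at x = 1060 and x = 2121; horizontal third lines at y = 573 and y = 1147.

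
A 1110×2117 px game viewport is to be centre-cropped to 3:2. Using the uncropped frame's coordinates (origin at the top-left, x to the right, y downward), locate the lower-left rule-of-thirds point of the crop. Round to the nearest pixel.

(370, 1182)

1110/2117 < 3/2, so the 3:2 crop keeps the full width 1110 and trims height to 1110 × 2/3 = 740.00 px.
Top offset = (2117 − 740.00)/2 = 688.50 px; left offset = 0.
Lower-left is one-third across and two-thirds down within the crop:
x = 0.00 + 1 × 1110.00/3 ≈ 370; y = 688.50 + 2 × 740.00/3 ≈ 1182.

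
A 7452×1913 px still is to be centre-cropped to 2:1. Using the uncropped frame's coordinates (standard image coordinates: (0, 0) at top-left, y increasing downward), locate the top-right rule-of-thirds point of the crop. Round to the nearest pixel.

x = 4364 px, y = 638 px

7452/1913 > 2/1, so the 2:1 crop keeps the full height 1913 and trims width to 1913 × 2/1 = 3826.00 px.
Left offset = (7452 − 3826.00)/2 = 1813.00 px; top offset = 0.
Top-right is two-thirds across and one-third down within the crop:
x = 1813.00 + 2 × 3826.00/3 ≈ 4364; y = 0.00 + 1 × 1913.00/3 ≈ 638.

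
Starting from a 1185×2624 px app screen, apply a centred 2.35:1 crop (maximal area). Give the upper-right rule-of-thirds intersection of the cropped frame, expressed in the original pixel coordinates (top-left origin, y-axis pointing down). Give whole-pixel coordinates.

(790, 1228)

1185/2624 < 2.35/1, so the 2.35:1 crop keeps the full width 1185 and trims height to 1185 × 1/2.35 = 504.26 px.
Top offset = (2624 − 504.26)/2 = 1059.87 px; left offset = 0.
Upper-right is two-thirds across and one-third down within the crop:
x = 0.00 + 2 × 1185.00/3 ≈ 790; y = 1059.87 + 1 × 504.26/3 ≈ 1228.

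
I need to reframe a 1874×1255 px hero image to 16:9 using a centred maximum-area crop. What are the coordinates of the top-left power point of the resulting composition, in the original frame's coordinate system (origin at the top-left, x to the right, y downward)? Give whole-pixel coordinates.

1874/1255 < 16/9, so the 16:9 crop keeps the full width 1874 and trims height to 1874 × 9/16 = 1054.12 px.
Top offset = (1255 − 1054.12)/2 = 100.44 px; left offset = 0.
Top-left is one-third across and one-third down within the crop:
x = 0.00 + 1 × 1874.00/3 ≈ 625; y = 100.44 + 1 × 1054.12/3 ≈ 452.

(625, 452)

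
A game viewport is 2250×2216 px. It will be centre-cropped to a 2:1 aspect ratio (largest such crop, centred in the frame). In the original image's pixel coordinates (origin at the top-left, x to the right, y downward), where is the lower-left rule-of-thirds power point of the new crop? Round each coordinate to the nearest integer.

(750, 1296)

2250/2216 < 2/1, so the 2:1 crop keeps the full width 2250 and trims height to 2250 × 1/2 = 1125.00 px.
Top offset = (2216 − 1125.00)/2 = 545.50 px; left offset = 0.
Lower-left is one-third across and two-thirds down within the crop:
x = 0.00 + 1 × 2250.00/3 ≈ 750; y = 545.50 + 2 × 1125.00/3 ≈ 1296.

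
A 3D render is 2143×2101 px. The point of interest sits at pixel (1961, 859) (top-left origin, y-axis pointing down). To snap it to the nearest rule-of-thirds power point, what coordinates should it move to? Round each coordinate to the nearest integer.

Third lines: x ∈ {714, 1429}, y ∈ {700, 1401}.
1961 is closer to x = 1429; 859 is closer to y = 700.
So the nearest intersection is the upper-right power point.

x = 1429 px, y = 700 px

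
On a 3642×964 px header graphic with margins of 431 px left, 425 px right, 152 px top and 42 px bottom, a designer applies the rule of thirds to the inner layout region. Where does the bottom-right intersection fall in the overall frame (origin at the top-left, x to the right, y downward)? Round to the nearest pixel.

Content width = 3642 − 431 − 425 = 2786 px; content height = 964 − 152 − 42 = 770 px.
Bottom-right is two-thirds across and two-thirds down within the inner layout region.
x = 431 + 2 × 2786/3 = 431 + 1857.33 ≈ 2288
y = 152 + 2 × 770/3 = 152 + 513.33 ≈ 665

(2288, 665)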